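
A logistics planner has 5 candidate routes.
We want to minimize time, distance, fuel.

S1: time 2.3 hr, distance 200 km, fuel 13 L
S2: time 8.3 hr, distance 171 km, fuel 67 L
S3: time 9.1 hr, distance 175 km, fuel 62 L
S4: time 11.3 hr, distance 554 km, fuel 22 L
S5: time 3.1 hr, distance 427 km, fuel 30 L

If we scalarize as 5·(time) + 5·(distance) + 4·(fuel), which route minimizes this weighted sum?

S1: 5·2.3 + 5·200 + 4·13 = 1063.5
S2: 5·8.3 + 5·171 + 4·67 = 1164.5
S3: 5·9.1 + 5·175 + 4·62 = 1168.5
S4: 5·11.3 + 5·554 + 4·22 = 2914.5
S5: 5·3.1 + 5·427 + 4·30 = 2270.5
Lowest: S1 at 1063.5.

S1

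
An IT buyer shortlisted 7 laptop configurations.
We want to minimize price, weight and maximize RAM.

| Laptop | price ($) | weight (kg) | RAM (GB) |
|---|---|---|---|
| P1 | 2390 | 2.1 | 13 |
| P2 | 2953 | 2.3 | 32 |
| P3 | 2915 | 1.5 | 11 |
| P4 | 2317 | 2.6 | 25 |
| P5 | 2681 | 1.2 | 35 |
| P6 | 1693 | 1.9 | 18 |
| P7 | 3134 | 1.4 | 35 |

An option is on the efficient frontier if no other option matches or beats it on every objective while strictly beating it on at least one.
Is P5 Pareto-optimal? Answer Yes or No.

Yes

P1: worse on weight (2.1 vs 1.2).
P2: worse on price (2953 vs 2681).
P3: worse on price (2915 vs 2681).
P4: worse on weight (2.6 vs 1.2).
P6: worse on weight (1.9 vs 1.2).
P7: worse on price (3134 vs 2681).
No option is at least as good as P5 on every objective and strictly better on one.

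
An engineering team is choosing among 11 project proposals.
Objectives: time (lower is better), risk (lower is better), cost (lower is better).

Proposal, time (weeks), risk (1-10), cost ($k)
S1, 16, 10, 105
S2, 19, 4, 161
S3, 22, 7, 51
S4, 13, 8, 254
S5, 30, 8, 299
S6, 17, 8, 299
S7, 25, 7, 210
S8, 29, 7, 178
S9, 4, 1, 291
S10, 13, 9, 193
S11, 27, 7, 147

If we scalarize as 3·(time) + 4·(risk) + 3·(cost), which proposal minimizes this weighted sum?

S1: 3·16 + 4·10 + 3·105 = 403
S2: 3·19 + 4·4 + 3·161 = 556
S3: 3·22 + 4·7 + 3·51 = 247
S4: 3·13 + 4·8 + 3·254 = 833
S5: 3·30 + 4·8 + 3·299 = 1019
S6: 3·17 + 4·8 + 3·299 = 980
S7: 3·25 + 4·7 + 3·210 = 733
S8: 3·29 + 4·7 + 3·178 = 649
S9: 3·4 + 4·1 + 3·291 = 889
S10: 3·13 + 4·9 + 3·193 = 654
S11: 3·27 + 4·7 + 3·147 = 550
Lowest: S3 at 247.

S3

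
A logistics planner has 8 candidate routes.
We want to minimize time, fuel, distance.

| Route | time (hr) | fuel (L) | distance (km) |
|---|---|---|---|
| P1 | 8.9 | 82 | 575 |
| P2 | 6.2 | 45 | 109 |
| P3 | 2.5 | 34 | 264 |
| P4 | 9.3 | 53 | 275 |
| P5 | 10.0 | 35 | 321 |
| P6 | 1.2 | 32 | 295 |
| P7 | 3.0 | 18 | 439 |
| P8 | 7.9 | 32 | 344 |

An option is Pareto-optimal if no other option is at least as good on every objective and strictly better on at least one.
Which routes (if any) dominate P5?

P3, P6

P3: time 2.5≤10.0, fuel 34≤35, distance 264≤321 — dominates P5.
P6: time 1.2≤10.0, fuel 32≤35, distance 295≤321 — dominates P5.
Others (P1, P2, P4, P7, P8) are each worse than P5 on at least one objective.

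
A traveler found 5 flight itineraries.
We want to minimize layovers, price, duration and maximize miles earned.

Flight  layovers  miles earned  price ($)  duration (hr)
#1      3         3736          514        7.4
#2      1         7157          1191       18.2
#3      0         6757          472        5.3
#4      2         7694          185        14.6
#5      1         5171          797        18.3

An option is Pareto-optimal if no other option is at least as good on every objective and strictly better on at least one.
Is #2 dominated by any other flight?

#1: worse on layovers (3 vs 1).
#3: worse on miles earned (6757 vs 7157).
#4: worse on layovers (2 vs 1).
#5: worse on miles earned (5171 vs 7157).
No option is at least as good as #2 on every objective and strictly better on one.

No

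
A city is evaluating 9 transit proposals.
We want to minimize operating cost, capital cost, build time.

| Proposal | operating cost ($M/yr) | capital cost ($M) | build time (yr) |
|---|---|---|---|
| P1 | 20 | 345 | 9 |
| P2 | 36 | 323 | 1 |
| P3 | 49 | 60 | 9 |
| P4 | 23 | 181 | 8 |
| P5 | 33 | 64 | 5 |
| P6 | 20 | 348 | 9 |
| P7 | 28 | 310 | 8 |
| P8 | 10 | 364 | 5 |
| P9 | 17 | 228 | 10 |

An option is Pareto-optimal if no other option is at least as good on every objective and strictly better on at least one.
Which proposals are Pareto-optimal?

P1: not dominated.
P2: not dominated (best build time).
P3: not dominated (best capital cost).
P4: not dominated.
P5: not dominated.
P6: dominated by P1 (operating cost 20≤20, capital cost 345≤348, build time 9≤9).
P7: dominated by P4 (operating cost 23≤28, capital cost 181≤310, build time 8≤8).
P8: not dominated (best operating cost).
P9: not dominated.

P1, P2, P3, P4, P5, P8, P9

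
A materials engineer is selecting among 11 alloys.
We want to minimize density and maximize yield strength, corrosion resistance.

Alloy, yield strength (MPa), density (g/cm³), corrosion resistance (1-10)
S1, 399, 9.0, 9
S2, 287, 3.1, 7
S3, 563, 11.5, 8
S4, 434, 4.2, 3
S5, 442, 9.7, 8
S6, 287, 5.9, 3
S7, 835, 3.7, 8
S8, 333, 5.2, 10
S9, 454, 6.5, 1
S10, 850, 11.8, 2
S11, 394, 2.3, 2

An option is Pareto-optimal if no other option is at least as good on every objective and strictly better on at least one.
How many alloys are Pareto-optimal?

6

S1: not dominated.
S2: not dominated.
S3: dominated by S7 (yield strength 835≥563, density 3.7≤11.5, corrosion resistance 8≥8).
S4: dominated by S7 (yield strength 835≥434, density 3.7≤4.2, corrosion resistance 8≥3).
S5: dominated by S7 (yield strength 835≥442, density 3.7≤9.7, corrosion resistance 8≥8).
S6: dominated by S2 (yield strength 287≥287, density 3.1≤5.9, corrosion resistance 7≥3).
S7: not dominated.
S8: not dominated (best corrosion resistance).
S9: dominated by S7 (yield strength 835≥454, density 3.7≤6.5, corrosion resistance 8≥1).
S10: not dominated (best yield strength).
S11: not dominated (best density).
Pareto-optimal: S1, S2, S7, S8, S10, S11 → 6.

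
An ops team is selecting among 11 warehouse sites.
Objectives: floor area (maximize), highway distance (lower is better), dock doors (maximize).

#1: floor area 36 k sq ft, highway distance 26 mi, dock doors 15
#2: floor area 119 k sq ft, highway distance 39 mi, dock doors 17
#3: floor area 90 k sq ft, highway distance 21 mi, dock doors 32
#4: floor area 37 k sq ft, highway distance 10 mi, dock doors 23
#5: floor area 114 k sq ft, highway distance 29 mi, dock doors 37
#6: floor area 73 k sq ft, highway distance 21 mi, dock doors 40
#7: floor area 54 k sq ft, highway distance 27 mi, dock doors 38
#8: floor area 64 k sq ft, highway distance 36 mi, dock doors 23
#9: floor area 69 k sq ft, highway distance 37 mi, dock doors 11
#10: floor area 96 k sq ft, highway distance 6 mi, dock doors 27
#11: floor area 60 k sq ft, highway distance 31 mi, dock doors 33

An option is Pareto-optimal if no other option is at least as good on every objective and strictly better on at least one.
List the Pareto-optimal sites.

#1: dominated by #3 (floor area 90≥36, highway distance 21≤26, dock doors 32≥15).
#2: not dominated (best floor area).
#3: not dominated.
#4: dominated by #10 (floor area 96≥37, highway distance 6≤10, dock doors 27≥23).
#5: not dominated.
#6: not dominated (best dock doors).
#7: dominated by #6 (floor area 73≥54, highway distance 21≤27, dock doors 40≥38).
#8: dominated by #3 (floor area 90≥64, highway distance 21≤36, dock doors 32≥23).
#9: dominated by #3 (floor area 90≥69, highway distance 21≤37, dock doors 32≥11).
#10: not dominated (best highway distance).
#11: dominated by #5 (floor area 114≥60, highway distance 29≤31, dock doors 37≥33).

#2, #3, #5, #6, #10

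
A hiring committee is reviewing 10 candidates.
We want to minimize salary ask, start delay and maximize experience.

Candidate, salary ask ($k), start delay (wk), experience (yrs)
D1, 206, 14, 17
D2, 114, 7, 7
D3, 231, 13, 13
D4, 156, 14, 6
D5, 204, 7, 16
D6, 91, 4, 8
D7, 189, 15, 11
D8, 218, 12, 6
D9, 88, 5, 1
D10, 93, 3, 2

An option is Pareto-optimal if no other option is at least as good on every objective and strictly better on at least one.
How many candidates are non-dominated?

6

D1: not dominated (best experience).
D2: dominated by D6 (salary ask 91≤114, start delay 4≤7, experience 8≥7).
D3: dominated by D5 (salary ask 204≤231, start delay 7≤13, experience 16≥13).
D4: dominated by D2 (salary ask 114≤156, start delay 7≤14, experience 7≥6).
D5: not dominated.
D6: not dominated.
D7: not dominated.
D8: dominated by D2 (salary ask 114≤218, start delay 7≤12, experience 7≥6).
D9: not dominated (best salary ask).
D10: not dominated (best start delay).
Pareto-optimal: D1, D5, D6, D7, D9, D10 → 6.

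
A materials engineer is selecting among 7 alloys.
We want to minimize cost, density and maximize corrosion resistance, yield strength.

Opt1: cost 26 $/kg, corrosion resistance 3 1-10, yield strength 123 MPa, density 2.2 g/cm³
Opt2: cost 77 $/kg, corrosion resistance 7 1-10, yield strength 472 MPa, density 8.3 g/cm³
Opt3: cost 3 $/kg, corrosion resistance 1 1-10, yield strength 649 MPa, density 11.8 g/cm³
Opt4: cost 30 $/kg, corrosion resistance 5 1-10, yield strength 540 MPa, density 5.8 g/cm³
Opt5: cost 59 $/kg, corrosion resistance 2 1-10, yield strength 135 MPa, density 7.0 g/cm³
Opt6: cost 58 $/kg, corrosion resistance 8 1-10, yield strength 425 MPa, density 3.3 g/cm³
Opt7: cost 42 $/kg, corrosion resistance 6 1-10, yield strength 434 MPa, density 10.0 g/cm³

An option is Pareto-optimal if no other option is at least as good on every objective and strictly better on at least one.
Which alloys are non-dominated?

Opt1: not dominated (best density).
Opt2: not dominated.
Opt3: not dominated (best cost).
Opt4: not dominated.
Opt5: dominated by Opt4 (cost 30≤59, corrosion resistance 5≥2, yield strength 540≥135, density 5.8≤7.0).
Opt6: not dominated (best corrosion resistance).
Opt7: not dominated.

Opt1, Opt2, Opt3, Opt4, Opt6, Opt7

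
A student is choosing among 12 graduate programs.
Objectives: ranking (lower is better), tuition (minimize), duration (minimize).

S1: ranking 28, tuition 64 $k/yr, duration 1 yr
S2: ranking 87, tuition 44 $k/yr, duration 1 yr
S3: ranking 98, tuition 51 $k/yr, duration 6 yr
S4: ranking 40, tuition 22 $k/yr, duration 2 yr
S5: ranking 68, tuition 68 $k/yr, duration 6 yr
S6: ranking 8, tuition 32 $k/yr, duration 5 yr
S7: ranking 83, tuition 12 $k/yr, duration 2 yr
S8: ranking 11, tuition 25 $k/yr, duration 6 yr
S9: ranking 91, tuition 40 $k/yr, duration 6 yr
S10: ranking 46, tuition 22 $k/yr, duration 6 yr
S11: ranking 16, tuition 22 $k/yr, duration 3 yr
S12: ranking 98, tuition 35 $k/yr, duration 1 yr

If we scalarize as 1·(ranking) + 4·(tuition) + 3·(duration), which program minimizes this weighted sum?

S11

S1: 1·28 + 4·64 + 3·1 = 287
S2: 1·87 + 4·44 + 3·1 = 266
S3: 1·98 + 4·51 + 3·6 = 320
S4: 1·40 + 4·22 + 3·2 = 134
S5: 1·68 + 4·68 + 3·6 = 358
S6: 1·8 + 4·32 + 3·5 = 151
S7: 1·83 + 4·12 + 3·2 = 137
S8: 1·11 + 4·25 + 3·6 = 129
S9: 1·91 + 4·40 + 3·6 = 269
S10: 1·46 + 4·22 + 3·6 = 152
S11: 1·16 + 4·22 + 3·3 = 113
S12: 1·98 + 4·35 + 3·1 = 241
Lowest: S11 at 113.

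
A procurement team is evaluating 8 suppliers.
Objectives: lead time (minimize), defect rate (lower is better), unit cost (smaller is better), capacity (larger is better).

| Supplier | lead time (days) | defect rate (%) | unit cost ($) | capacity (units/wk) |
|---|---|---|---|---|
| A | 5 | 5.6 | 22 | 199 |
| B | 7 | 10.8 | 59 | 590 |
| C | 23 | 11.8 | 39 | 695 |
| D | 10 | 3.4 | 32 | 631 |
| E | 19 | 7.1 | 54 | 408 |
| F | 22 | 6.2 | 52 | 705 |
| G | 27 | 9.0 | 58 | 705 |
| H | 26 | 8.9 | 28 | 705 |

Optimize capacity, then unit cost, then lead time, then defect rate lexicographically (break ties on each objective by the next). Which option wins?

First maximize capacity: best is 705, kept {F, G, H}.
Then minimize unit cost: best is 28, kept {H}.

H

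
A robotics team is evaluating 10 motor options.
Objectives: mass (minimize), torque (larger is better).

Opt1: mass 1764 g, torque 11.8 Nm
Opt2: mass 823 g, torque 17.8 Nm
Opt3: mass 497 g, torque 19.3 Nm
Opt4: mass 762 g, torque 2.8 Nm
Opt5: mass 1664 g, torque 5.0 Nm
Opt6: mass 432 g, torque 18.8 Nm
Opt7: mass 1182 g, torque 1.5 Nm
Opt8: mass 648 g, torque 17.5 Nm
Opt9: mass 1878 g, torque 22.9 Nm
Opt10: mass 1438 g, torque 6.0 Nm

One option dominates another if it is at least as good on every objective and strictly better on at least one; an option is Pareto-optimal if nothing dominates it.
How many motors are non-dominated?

3

Opt1: dominated by Opt2 (mass 823≤1764, torque 17.8≥11.8).
Opt2: dominated by Opt3 (mass 497≤823, torque 19.3≥17.8).
Opt3: not dominated.
Opt4: dominated by Opt3 (mass 497≤762, torque 19.3≥2.8).
Opt5: dominated by Opt2 (mass 823≤1664, torque 17.8≥5.0).
Opt6: not dominated (best mass).
Opt7: dominated by Opt2 (mass 823≤1182, torque 17.8≥1.5).
Opt8: dominated by Opt3 (mass 497≤648, torque 19.3≥17.5).
Opt9: not dominated (best torque).
Opt10: dominated by Opt2 (mass 823≤1438, torque 17.8≥6.0).
Pareto-optimal: Opt3, Opt6, Opt9 → 3.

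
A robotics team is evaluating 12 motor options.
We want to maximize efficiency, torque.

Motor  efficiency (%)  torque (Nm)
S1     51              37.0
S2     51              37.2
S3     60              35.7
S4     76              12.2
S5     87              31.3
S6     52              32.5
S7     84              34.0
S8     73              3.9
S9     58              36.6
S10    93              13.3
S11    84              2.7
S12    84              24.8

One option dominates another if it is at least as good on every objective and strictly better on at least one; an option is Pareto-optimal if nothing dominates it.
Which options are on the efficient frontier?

S1: dominated by S2 (efficiency 51≥51, torque 37.2≥37.0).
S2: not dominated (best torque).
S3: not dominated.
S4: dominated by S5 (efficiency 87≥76, torque 31.3≥12.2).
S5: not dominated.
S6: dominated by S3 (efficiency 60≥52, torque 35.7≥32.5).
S7: not dominated.
S8: dominated by S4 (efficiency 76≥73, torque 12.2≥3.9).
S9: not dominated.
S10: not dominated (best efficiency).
S11: dominated by S5 (efficiency 87≥84, torque 31.3≥2.7).
S12: dominated by S5 (efficiency 87≥84, torque 31.3≥24.8).

S2, S3, S5, S7, S9, S10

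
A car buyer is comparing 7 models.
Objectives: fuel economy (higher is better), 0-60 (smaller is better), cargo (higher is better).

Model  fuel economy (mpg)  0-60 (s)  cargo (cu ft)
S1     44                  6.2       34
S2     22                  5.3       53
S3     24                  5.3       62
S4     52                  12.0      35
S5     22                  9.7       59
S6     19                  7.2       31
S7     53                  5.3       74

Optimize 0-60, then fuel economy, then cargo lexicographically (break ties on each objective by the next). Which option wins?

S7

First minimize 0-60: best is 5.3, kept {S2, S3, S7}.
Then maximize fuel economy: best is 53, kept {S7}.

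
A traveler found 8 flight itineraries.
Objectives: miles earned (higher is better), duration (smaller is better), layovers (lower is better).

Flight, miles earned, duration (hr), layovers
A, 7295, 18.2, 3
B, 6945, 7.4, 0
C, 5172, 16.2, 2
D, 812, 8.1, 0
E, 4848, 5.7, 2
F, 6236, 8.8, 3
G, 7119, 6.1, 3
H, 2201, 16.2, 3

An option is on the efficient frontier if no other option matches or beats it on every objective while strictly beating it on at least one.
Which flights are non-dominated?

A: not dominated (best miles earned).
B: not dominated.
C: dominated by B (miles earned 6945≥5172, duration 7.4≤16.2, layovers 0≤2).
D: dominated by B (miles earned 6945≥812, duration 7.4≤8.1, layovers 0≤0).
E: not dominated (best duration).
F: dominated by B (miles earned 6945≥6236, duration 7.4≤8.8, layovers 0≤3).
G: not dominated.
H: dominated by B (miles earned 6945≥2201, duration 7.4≤16.2, layovers 0≤3).

A, B, E, G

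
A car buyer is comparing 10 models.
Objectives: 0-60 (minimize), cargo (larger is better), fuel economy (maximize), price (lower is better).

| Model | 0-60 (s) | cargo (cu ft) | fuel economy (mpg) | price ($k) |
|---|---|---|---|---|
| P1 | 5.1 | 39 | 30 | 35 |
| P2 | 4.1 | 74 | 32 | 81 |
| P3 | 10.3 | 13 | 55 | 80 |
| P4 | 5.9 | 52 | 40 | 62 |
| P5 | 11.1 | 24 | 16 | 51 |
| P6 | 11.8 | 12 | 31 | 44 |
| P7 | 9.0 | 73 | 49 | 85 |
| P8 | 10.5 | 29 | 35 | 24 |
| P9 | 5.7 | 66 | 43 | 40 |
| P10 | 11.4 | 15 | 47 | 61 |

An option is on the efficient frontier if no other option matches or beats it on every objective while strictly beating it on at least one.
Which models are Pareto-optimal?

P1, P2, P3, P7, P8, P9, P10

P1: not dominated.
P2: not dominated (best 0-60).
P3: not dominated (best fuel economy).
P4: dominated by P9 (0-60 5.7≤5.9, cargo 66≥52, fuel economy 43≥40, price 40≤62).
P5: dominated by P1 (0-60 5.1≤11.1, cargo 39≥24, fuel economy 30≥16, price 35≤51).
P6: dominated by P8 (0-60 10.5≤11.8, cargo 29≥12, fuel economy 35≥31, price 24≤44).
P7: not dominated.
P8: not dominated (best price).
P9: not dominated.
P10: not dominated.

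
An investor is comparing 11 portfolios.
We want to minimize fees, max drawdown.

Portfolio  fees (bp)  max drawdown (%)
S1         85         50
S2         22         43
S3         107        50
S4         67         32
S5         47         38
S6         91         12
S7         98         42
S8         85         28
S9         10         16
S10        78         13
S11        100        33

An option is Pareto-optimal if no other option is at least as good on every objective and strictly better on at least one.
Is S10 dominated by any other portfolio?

S1: worse on fees (85 vs 78).
S2: worse on max drawdown (43 vs 13).
S3: worse on fees (107 vs 78).
S4: worse on max drawdown (32 vs 13).
S5: worse on max drawdown (38 vs 13).
S6: worse on fees (91 vs 78).
S7: worse on fees (98 vs 78).
S8: worse on fees (85 vs 78).
S9: worse on max drawdown (16 vs 13).
S11: worse on fees (100 vs 78).
No option is at least as good as S10 on every objective and strictly better on one.

No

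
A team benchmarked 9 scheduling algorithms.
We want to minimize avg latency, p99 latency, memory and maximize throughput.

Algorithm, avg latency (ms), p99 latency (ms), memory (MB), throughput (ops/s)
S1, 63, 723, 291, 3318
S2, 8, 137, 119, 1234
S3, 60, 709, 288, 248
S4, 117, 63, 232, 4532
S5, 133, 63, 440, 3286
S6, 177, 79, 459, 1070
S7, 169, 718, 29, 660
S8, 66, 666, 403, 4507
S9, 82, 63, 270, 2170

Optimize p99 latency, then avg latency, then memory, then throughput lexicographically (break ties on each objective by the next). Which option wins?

First minimize p99 latency: best is 63, kept {S4, S5, S9}.
Then minimize avg latency: best is 82, kept {S9}.

S9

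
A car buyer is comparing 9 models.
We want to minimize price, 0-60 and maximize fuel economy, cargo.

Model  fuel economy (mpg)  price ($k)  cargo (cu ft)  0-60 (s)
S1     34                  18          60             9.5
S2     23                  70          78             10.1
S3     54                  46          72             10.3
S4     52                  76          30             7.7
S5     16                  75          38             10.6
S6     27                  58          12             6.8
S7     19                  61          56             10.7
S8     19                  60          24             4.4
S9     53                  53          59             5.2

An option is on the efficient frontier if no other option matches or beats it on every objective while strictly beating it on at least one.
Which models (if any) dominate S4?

S9

S9: fuel economy 53≥52, price 53≤76, cargo 59≥30, 0-60 5.2≤7.7 — dominates S4.
Others (S1, S2, S3, S5, S6, S7, S8) are each worse than S4 on at least one objective.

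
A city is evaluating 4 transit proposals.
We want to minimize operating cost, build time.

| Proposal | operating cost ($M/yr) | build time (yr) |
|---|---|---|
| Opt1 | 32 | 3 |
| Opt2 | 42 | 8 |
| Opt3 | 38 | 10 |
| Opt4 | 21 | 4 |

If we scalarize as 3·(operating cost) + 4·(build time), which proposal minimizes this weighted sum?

Opt1: 3·32 + 4·3 = 108
Opt2: 3·42 + 4·8 = 158
Opt3: 3·38 + 4·10 = 154
Opt4: 3·21 + 4·4 = 79
Lowest: Opt4 at 79.

Opt4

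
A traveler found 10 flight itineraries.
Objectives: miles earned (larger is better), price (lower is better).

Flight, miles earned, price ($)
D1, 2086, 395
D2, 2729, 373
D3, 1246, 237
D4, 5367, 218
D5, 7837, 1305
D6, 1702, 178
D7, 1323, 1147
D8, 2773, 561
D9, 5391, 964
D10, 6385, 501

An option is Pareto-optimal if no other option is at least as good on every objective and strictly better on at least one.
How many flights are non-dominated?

4

D1: dominated by D2 (miles earned 2729≥2086, price 373≤395).
D2: dominated by D4 (miles earned 5367≥2729, price 218≤373).
D3: dominated by D4 (miles earned 5367≥1246, price 218≤237).
D4: not dominated.
D5: not dominated (best miles earned).
D6: not dominated (best price).
D7: dominated by D1 (miles earned 2086≥1323, price 395≤1147).
D8: dominated by D4 (miles earned 5367≥2773, price 218≤561).
D9: dominated by D10 (miles earned 6385≥5391, price 501≤964).
D10: not dominated.
Pareto-optimal: D4, D5, D6, D10 → 4.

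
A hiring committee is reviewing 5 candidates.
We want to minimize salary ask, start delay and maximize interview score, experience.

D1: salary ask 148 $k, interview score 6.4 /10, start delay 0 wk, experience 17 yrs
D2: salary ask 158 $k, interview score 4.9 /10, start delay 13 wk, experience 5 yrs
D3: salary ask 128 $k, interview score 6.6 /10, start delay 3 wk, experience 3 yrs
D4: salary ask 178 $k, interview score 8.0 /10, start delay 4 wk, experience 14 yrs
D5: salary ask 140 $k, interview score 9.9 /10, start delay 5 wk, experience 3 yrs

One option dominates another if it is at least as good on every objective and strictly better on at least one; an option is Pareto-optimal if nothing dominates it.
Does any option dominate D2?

D1 vs D2: salary ask 148≤158, interview score 6.4≥4.9, start delay 0≤13, experience 17≥5 — D1 is at least as good on every objective and strictly better on at least one, so D1 dominates D2.

Yes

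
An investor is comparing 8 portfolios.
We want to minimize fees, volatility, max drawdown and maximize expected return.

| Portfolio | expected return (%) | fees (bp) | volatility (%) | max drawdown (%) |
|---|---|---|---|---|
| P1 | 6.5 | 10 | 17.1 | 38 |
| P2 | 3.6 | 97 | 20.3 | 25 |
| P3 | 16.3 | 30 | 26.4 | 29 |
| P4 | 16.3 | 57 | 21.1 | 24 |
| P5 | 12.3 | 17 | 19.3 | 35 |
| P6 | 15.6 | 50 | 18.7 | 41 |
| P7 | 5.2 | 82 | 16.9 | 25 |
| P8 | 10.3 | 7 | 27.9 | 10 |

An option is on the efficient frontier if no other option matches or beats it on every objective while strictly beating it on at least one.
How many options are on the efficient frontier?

7

P1: not dominated.
P2: dominated by P7 (expected return 5.2≥3.6, fees 82≤97, volatility 16.9≤20.3, max drawdown 25≤25).
P3: not dominated.
P4: not dominated.
P5: not dominated.
P6: not dominated.
P7: not dominated (best volatility).
P8: not dominated (best fees).
Pareto-optimal: P1, P3, P4, P5, P6, P7, P8 → 7.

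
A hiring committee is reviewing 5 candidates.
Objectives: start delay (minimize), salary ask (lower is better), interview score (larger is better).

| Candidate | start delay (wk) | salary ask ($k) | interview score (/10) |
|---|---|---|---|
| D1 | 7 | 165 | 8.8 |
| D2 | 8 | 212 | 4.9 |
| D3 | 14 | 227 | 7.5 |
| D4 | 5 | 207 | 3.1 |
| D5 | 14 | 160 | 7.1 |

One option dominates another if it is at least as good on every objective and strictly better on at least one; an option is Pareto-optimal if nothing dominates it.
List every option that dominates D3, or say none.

D1: start delay 7≤14, salary ask 165≤227, interview score 8.8≥7.5 — dominates D3.
Others (D2, D4, D5) are each worse than D3 on at least one objective.

D1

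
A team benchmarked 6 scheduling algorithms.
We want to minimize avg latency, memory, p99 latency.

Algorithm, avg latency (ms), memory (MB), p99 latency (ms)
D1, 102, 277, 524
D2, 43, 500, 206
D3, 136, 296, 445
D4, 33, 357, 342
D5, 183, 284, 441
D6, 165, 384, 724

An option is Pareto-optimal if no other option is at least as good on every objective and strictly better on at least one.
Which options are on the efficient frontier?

D1, D2, D3, D4, D5

D1: not dominated (best memory).
D2: not dominated (best p99 latency).
D3: not dominated.
D4: not dominated (best avg latency).
D5: not dominated.
D6: dominated by D1 (avg latency 102≤165, memory 277≤384, p99 latency 524≤724).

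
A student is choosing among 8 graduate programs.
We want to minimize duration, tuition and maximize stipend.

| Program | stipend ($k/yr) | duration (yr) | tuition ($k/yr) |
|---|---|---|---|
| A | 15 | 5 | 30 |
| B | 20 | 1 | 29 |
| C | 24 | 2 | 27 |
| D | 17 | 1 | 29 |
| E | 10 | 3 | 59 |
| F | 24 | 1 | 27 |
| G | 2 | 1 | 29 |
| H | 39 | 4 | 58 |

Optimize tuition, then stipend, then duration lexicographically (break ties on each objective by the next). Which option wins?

First minimize tuition: best is 27, kept {C, F}.
Then maximize stipend: best is 24, kept {C, F}.
Then minimize duration: best is 1, kept {F}.

F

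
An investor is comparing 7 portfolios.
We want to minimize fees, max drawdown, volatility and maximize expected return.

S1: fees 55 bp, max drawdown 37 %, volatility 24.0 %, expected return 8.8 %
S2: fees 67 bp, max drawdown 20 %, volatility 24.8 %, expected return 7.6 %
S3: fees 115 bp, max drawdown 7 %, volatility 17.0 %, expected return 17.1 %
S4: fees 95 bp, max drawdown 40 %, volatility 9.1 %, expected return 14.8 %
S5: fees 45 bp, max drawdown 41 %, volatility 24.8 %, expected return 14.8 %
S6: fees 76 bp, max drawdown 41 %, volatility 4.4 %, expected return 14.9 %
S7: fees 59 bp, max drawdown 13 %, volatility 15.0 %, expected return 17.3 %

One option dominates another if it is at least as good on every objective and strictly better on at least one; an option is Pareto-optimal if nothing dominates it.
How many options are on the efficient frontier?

6

S1: not dominated.
S2: dominated by S7 (fees 59≤67, max drawdown 13≤20, volatility 15.0≤24.8, expected return 17.3≥7.6).
S3: not dominated (best max drawdown).
S4: not dominated.
S5: not dominated (best fees).
S6: not dominated (best volatility).
S7: not dominated (best expected return).
Pareto-optimal: S1, S3, S4, S5, S6, S7 → 6.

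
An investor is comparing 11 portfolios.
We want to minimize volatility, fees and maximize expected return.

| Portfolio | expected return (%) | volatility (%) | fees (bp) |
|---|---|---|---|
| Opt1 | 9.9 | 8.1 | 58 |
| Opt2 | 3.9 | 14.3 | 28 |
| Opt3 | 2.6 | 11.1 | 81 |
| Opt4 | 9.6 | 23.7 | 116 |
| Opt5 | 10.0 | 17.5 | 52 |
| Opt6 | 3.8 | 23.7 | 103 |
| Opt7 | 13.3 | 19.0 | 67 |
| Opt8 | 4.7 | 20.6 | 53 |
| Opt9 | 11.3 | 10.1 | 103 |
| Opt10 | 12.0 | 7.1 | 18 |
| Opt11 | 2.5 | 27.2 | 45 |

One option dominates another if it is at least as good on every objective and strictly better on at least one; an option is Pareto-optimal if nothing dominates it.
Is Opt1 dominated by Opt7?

No

Opt7 vs Opt1: Opt7 is worse on volatility (19.0 vs 8.1), so it does not dominate Opt1.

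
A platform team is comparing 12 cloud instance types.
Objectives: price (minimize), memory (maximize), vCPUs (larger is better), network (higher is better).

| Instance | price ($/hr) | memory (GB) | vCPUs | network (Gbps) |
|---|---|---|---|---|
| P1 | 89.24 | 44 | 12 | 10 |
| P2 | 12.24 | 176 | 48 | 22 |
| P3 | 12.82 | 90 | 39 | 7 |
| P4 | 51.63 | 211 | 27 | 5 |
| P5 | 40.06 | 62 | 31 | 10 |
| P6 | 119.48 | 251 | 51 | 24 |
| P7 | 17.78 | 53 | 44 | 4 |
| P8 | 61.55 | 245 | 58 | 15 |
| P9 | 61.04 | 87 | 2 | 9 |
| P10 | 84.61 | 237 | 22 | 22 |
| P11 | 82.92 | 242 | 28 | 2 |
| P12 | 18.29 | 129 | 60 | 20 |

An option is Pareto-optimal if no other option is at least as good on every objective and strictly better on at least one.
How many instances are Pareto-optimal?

P1: dominated by P2 (price 12.24≤89.24, memory 176≥44, vCPUs 48≥12, network 22≥10).
P2: not dominated (best price).
P3: dominated by P2 (price 12.24≤12.82, memory 176≥90, vCPUs 48≥39, network 22≥7).
P4: not dominated.
P5: dominated by P2 (price 12.24≤40.06, memory 176≥62, vCPUs 48≥31, network 22≥10).
P6: not dominated (best memory).
P7: dominated by P2 (price 12.24≤17.78, memory 176≥53, vCPUs 48≥44, network 22≥4).
P8: not dominated.
P9: dominated by P2 (price 12.24≤61.04, memory 176≥87, vCPUs 48≥2, network 22≥9).
P10: not dominated.
P11: dominated by P8 (price 61.55≤82.92, memory 245≥242, vCPUs 58≥28, network 15≥2).
P12: not dominated (best vCPUs).
Pareto-optimal: P2, P4, P6, P8, P10, P12 → 6.

6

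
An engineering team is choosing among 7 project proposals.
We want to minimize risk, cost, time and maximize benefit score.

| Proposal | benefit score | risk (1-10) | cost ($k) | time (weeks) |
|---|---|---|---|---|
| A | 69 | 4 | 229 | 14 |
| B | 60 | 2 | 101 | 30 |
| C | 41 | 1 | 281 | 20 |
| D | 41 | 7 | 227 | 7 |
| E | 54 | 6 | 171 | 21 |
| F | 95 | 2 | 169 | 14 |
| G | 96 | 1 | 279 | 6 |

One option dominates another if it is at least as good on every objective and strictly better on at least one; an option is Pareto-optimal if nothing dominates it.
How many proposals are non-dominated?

A: dominated by F (benefit score 95≥69, risk 2≤4, cost 169≤229, time 14≤14).
B: not dominated (best cost).
C: dominated by G (benefit score 96≥41, risk 1≤1, cost 279≤281, time 6≤20).
D: not dominated.
E: dominated by F (benefit score 95≥54, risk 2≤6, cost 169≤171, time 14≤21).
F: not dominated.
G: not dominated (best benefit score).
Pareto-optimal: B, D, F, G → 4.

4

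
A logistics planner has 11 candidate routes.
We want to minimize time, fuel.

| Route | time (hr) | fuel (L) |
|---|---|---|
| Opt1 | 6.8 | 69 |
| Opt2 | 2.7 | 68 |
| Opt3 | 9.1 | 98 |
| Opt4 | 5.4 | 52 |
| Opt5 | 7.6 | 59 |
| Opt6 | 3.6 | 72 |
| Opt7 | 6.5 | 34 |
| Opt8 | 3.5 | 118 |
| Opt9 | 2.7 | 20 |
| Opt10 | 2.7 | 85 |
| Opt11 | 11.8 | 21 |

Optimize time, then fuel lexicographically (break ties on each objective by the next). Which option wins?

First minimize time: best is 2.7, kept {Opt2, Opt9, Opt10}.
Then minimize fuel: best is 20, kept {Opt9}.

Opt9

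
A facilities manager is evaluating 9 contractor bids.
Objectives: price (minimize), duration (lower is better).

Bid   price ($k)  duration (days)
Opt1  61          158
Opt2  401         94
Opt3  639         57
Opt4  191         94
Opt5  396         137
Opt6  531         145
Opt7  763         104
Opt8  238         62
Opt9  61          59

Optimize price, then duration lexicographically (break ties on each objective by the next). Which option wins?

First minimize price: best is 61, kept {Opt1, Opt9}.
Then minimize duration: best is 59, kept {Opt9}.

Opt9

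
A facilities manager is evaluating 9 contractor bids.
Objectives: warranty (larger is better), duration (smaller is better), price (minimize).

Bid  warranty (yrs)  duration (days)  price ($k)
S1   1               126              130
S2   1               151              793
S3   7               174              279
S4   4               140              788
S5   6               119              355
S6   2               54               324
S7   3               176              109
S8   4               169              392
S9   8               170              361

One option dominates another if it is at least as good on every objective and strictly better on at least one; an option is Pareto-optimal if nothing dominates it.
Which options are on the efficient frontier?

S1: not dominated.
S2: dominated by S1 (warranty 1≥1, duration 126≤151, price 130≤793).
S3: not dominated.
S4: dominated by S5 (warranty 6≥4, duration 119≤140, price 355≤788).
S5: not dominated.
S6: not dominated (best duration).
S7: not dominated (best price).
S8: dominated by S5 (warranty 6≥4, duration 119≤169, price 355≤392).
S9: not dominated (best warranty).

S1, S3, S5, S6, S7, S9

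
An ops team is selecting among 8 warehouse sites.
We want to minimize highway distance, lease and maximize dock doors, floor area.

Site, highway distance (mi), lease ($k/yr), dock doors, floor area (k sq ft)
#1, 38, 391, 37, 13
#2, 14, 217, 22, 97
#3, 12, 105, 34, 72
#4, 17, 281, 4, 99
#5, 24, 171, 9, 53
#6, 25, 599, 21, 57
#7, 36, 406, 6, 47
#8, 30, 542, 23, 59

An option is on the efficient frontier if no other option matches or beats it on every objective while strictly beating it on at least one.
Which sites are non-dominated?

#1: not dominated (best dock doors).
#2: not dominated.
#3: not dominated (best highway distance).
#4: not dominated (best floor area).
#5: dominated by #3 (highway distance 12≤24, lease 105≤171, dock doors 34≥9, floor area 72≥53).
#6: dominated by #2 (highway distance 14≤25, lease 217≤599, dock doors 22≥21, floor area 97≥57).
#7: dominated by #2 (highway distance 14≤36, lease 217≤406, dock doors 22≥6, floor area 97≥47).
#8: dominated by #3 (highway distance 12≤30, lease 105≤542, dock doors 34≥23, floor area 72≥59).

#1, #2, #3, #4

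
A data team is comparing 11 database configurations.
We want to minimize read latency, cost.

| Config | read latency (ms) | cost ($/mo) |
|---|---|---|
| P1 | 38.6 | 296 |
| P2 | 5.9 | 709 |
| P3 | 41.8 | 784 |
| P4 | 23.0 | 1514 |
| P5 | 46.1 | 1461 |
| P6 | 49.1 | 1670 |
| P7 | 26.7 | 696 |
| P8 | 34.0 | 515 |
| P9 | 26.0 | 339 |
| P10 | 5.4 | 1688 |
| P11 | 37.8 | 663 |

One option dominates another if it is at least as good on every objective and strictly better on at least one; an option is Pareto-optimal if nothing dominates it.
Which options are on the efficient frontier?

P1, P2, P9, P10

P1: not dominated (best cost).
P2: not dominated.
P3: dominated by P1 (read latency 38.6≤41.8, cost 296≤784).
P4: dominated by P2 (read latency 5.9≤23.0, cost 709≤1514).
P5: dominated by P1 (read latency 38.6≤46.1, cost 296≤1461).
P6: dominated by P1 (read latency 38.6≤49.1, cost 296≤1670).
P7: dominated by P9 (read latency 26.0≤26.7, cost 339≤696).
P8: dominated by P9 (read latency 26.0≤34.0, cost 339≤515).
P9: not dominated.
P10: not dominated (best read latency).
P11: dominated by P8 (read latency 34.0≤37.8, cost 515≤663).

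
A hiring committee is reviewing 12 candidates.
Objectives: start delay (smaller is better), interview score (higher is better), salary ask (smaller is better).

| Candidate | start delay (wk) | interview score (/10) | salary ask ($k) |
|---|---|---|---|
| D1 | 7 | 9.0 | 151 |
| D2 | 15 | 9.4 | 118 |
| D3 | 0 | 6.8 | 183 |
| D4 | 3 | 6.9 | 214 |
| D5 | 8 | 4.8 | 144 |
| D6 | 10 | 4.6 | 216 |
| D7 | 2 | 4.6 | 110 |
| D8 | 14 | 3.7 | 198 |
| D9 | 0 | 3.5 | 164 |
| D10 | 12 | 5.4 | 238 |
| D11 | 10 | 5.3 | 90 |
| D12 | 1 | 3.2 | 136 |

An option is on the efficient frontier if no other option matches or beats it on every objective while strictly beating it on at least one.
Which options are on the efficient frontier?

D1: not dominated.
D2: not dominated (best interview score).
D3: not dominated.
D4: not dominated.
D5: not dominated.
D6: dominated by D1 (start delay 7≤10, interview score 9.0≥4.6, salary ask 151≤216).
D7: not dominated.
D8: dominated by D1 (start delay 7≤14, interview score 9.0≥3.7, salary ask 151≤198).
D9: not dominated.
D10: dominated by D1 (start delay 7≤12, interview score 9.0≥5.4, salary ask 151≤238).
D11: not dominated (best salary ask).
D12: not dominated.

D1, D2, D3, D4, D5, D7, D9, D11, D12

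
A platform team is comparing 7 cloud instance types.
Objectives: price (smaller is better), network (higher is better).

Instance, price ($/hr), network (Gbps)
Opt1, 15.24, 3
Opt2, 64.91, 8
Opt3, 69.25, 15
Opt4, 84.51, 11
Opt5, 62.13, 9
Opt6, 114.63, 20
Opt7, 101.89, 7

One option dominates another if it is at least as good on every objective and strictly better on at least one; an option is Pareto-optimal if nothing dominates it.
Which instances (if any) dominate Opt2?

Opt5

Opt5: price 62.13≤64.91, network 9≥8 — dominates Opt2.
Others (Opt1, Opt3, Opt4, Opt6, Opt7) are each worse than Opt2 on at least one objective.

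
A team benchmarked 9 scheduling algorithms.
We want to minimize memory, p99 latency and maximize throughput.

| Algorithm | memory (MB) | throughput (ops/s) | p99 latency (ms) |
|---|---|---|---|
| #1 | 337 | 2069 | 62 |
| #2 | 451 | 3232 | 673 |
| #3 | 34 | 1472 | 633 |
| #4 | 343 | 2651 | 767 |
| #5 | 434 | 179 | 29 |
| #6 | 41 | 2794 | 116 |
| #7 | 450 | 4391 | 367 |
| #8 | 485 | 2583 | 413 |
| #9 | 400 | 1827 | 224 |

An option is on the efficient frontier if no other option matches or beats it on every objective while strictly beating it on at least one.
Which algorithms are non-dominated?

#1, #3, #5, #6, #7

#1: not dominated.
#2: dominated by #7 (memory 450≤451, throughput 4391≥3232, p99 latency 367≤673).
#3: not dominated (best memory).
#4: dominated by #6 (memory 41≤343, throughput 2794≥2651, p99 latency 116≤767).
#5: not dominated (best p99 latency).
#6: not dominated.
#7: not dominated (best throughput).
#8: dominated by #6 (memory 41≤485, throughput 2794≥2583, p99 latency 116≤413).
#9: dominated by #1 (memory 337≤400, throughput 2069≥1827, p99 latency 62≤224).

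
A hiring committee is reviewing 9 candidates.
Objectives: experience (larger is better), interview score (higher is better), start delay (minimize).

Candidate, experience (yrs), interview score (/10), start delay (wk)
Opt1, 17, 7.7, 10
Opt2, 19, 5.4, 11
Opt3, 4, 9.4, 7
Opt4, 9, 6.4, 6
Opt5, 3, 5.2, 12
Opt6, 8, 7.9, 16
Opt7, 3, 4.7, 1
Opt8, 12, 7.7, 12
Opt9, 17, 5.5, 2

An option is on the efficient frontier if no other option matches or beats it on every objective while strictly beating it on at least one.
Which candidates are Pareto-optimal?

Opt1: not dominated.
Opt2: not dominated (best experience).
Opt3: not dominated (best interview score).
Opt4: not dominated.
Opt5: dominated by Opt1 (experience 17≥3, interview score 7.7≥5.2, start delay 10≤12).
Opt6: not dominated.
Opt7: not dominated (best start delay).
Opt8: dominated by Opt1 (experience 17≥12, interview score 7.7≥7.7, start delay 10≤12).
Opt9: not dominated.

Opt1, Opt2, Opt3, Opt4, Opt6, Opt7, Opt9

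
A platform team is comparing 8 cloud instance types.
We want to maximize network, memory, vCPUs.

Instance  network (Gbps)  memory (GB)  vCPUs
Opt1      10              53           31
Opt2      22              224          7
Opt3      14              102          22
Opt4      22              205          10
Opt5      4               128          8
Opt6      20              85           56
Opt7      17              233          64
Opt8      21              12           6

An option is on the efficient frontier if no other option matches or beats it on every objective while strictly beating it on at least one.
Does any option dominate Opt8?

Opt2 vs Opt8: network 22≥21, memory 224≥12, vCPUs 7≥6 — Opt2 is at least as good on every objective and strictly better on at least one, so Opt2 dominates Opt8.

Yes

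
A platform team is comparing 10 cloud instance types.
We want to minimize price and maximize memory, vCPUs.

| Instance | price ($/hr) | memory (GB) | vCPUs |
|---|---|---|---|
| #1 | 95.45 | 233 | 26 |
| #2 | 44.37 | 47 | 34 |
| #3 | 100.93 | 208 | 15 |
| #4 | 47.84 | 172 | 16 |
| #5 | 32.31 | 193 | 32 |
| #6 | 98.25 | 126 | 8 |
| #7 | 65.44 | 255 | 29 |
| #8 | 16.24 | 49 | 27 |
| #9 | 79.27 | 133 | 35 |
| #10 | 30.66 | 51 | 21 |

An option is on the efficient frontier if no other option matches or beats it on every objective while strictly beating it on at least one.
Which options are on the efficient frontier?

#2, #5, #7, #8, #9, #10

#1: dominated by #7 (price 65.44≤95.45, memory 255≥233, vCPUs 29≥26).
#2: not dominated.
#3: dominated by #1 (price 95.45≤100.93, memory 233≥208, vCPUs 26≥15).
#4: dominated by #5 (price 32.31≤47.84, memory 193≥172, vCPUs 32≥16).
#5: not dominated.
#6: dominated by #1 (price 95.45≤98.25, memory 233≥126, vCPUs 26≥8).
#7: not dominated (best memory).
#8: not dominated (best price).
#9: not dominated (best vCPUs).
#10: not dominated.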